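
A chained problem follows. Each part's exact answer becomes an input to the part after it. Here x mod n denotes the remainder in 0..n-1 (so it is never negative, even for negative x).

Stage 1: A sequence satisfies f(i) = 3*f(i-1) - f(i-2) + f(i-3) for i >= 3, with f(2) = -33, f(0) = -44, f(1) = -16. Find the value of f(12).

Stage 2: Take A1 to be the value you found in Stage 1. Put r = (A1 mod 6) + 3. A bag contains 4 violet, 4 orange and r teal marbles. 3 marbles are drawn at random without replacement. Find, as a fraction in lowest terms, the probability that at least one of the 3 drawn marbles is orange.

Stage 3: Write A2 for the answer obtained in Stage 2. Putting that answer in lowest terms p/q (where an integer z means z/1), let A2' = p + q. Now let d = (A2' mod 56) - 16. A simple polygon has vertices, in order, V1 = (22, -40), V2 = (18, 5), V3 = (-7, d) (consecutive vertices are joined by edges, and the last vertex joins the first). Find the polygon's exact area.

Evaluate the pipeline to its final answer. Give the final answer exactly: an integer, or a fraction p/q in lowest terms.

1129/2

Stage 1: f(3) = 3*(-33) - 1*(-16) + 1*(-44) = -127; iterating: f(3)=-127, f(4)=-364, f(5)=-998, f(6)=-2757, f(7)=-7637, f(8)=-21152, f(9)=-58576, f(10)=-162213, f(11)=-449215, f(12)=-1244008; answer -1244008
Stage 2: A1 = -1244008; r = 5; total draws C(13,3) = 286; complement C(9,3) = 84; favorable 286 - 84 = 202; P = 101/143; answer 101/143
Stage 3: A2 = 101/143; threaded value p + q = 244; d = 4; cross terms: (22*5 - 18*-40)=830, (18*4 - -7*5)=107, (-7*-40 - 22*4)=192; twice the area = |1129| = 1129; area = 1129/2; answer 1129/2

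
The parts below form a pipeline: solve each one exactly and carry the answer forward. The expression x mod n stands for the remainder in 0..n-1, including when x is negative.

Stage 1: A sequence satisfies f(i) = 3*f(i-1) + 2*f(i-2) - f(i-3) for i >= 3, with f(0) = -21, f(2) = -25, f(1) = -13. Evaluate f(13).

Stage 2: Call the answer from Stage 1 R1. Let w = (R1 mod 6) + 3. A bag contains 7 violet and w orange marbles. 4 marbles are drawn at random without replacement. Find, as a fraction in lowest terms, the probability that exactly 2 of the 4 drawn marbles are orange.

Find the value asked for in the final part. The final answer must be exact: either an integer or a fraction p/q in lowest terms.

Stage 1: f(3) = 3*(-25) + 2*(-13) - 1*(-21) = -80; iterating: f(3)=-80, f(4)=-277, f(5)=-966, f(6)=-3372, f(7)=-11771, f(8)=-41091, f(9)=-143443, f(10)=-500740, f(11)=-1748015, f(12)=-6102082, f(13)=-21301536; answer -21301536
Stage 2: R1 = -21301536; w = 3; total draws C(10,4) = 210; favorable C(3,2)*C(7,2) = 63; P = 3/10; answer 3/10

3/10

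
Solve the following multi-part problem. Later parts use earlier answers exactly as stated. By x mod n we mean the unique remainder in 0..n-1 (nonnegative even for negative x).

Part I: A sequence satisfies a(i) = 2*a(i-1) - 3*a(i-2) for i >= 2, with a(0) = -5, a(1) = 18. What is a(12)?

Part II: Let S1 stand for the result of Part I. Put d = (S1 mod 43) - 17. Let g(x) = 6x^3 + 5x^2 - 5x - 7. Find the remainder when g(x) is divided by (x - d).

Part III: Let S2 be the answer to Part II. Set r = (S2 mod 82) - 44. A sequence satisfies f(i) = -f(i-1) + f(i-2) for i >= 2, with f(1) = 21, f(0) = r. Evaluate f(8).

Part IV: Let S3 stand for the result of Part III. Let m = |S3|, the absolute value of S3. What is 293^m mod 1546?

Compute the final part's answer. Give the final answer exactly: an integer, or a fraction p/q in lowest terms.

951

Part I: a(2) = 2*(18) - 3*(-5) = 51; iterating: a(2)=51, a(3)=48, a(4)=-57, a(5)=-258, a(6)=-345, a(7)=84, a(8)=1203, a(9)=2154, a(10)=699, a(11)=-5064, a(12)=-12225; answer -12225
Part II: S1 = -12225; d = 13; remainder = value at the root: 6*(13)^3 + 5*(13)^2 - 5*(13)^1 - 7 = (13182) + (845) + (-65) + (-7) = 13955; answer 13955
Part III: S2 = 13955; r = -29; f(2) = -1*(21) + 1*(-29) = -50; iterating: f(2)=-50, f(3)=71, f(4)=-121, f(5)=192, f(6)=-313, f(7)=505, f(8)=-818; answer -818
Part IV: S3 = -818; m = 818; squarings mod 1546: 293^1=293, 293^2=819, 293^4=1343, 293^8=1013, 293^16=1171, 293^32=1485, 293^64=629, 293^128=1411, 293^256=1219, 293^512=255; 293^818 = 293^2 * 293^16 * 293^32 * 293^256 * 293^512 = 951 (mod 1546); answer 951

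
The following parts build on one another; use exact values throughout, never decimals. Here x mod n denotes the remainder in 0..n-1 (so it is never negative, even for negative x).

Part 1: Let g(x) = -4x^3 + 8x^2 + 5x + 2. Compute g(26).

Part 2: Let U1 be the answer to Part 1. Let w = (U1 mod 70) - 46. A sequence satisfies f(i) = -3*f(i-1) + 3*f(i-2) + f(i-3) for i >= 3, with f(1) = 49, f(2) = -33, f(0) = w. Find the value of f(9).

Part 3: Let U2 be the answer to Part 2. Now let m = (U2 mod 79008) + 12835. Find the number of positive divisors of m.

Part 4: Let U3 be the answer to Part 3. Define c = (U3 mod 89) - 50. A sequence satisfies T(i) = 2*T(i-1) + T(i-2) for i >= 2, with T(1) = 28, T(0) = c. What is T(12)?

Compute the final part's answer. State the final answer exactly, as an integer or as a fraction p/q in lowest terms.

Part 1: -4*(26)^3 + 8*(26)^2 + 5*(26)^1 + 2 = (-70304) + (5408) + (130) + (2) = -64764; answer -64764
Part 2: U1 = -64764; w = 10; f(3) = -3*(-33) + 3*(49) + 1*(10) = 256; iterating: f(3)=256, f(4)=-818, f(5)=3189, f(6)=-11765, f(7)=44044, f(8)=-164238, f(9)=613081; answer 613081
Part 3: U2 = 613081; m = 72860; 72860 = 2^2 * 5 * 3643; number of divisors = (2+1) * (1+1) * (1+1) = 12; answer 12
Part 4: U3 = 12; c = -38; T(2) = 2*(28) + 1*(-38) = 18; iterating: T(2)=18, T(3)=64, T(4)=146, T(5)=356, T(6)=858, T(7)=2072, T(8)=5002, T(9)=12076, T(10)=29154, T(11)=70384, T(12)=169922; answer 169922

169922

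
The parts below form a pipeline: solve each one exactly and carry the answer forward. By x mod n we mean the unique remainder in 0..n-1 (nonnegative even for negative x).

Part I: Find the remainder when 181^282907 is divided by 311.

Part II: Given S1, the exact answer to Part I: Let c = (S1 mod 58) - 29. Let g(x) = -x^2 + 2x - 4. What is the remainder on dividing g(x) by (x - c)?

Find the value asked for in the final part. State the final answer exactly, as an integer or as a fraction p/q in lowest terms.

-292

Part I: squarings mod 311: 181^1=181, 181^2=106, 181^4=40, 181^8=45, 181^16=159, 181^32=90, 181^64=14, 181^128=196, 181^256=163, 181^512=134, 181^1024=229, 181^2048=193, 181^4096=240, 181^8192=65, 181^16384=182, 181^32768=158, 181^65536=84, 181^131072=214, 181^262144=79; 181^282907 = 181^1 * 181^2 * 181^8 * 181^16 * 181^256 * 181^4096 * 181^16384 * 181^262144 = 221 (mod 311); answer 221
Part II: S1 = 221; c = 18; remainder = value at the root: -1*(18)^2 + 2*(18)^1 - 4 = (-324) + (36) + (-4) = -292; answer -292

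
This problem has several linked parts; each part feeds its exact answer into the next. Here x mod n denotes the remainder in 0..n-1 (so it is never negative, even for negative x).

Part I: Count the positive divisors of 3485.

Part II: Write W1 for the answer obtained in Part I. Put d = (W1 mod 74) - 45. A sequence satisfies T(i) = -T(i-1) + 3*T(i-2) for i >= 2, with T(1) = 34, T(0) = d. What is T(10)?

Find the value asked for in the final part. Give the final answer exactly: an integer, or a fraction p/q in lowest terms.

-95794

Part I: 3485 = 5 * 17 * 41; number of divisors = (1+1) * (1+1) * (1+1) = 8; answer 8
Part II: W1 = 8; d = -37; T(2) = -1*(34) + 3*(-37) = -145; iterating: T(2)=-145, T(3)=247, T(4)=-682, T(5)=1423, T(6)=-3469, T(7)=7738, T(8)=-18145, T(9)=41359, T(10)=-95794; answer -95794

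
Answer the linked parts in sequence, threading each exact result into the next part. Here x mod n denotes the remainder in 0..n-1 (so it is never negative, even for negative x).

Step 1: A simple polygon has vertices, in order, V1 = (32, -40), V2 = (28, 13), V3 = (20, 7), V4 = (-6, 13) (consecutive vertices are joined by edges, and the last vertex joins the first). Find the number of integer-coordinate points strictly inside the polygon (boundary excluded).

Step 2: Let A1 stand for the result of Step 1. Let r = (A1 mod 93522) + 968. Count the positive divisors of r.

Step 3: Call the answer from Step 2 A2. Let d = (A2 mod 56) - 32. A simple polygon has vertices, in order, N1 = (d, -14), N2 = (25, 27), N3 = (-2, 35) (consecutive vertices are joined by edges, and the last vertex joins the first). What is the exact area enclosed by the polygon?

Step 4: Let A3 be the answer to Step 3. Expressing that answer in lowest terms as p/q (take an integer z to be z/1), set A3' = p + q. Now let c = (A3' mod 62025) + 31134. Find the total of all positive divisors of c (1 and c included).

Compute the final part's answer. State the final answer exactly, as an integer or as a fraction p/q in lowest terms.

Step 1: cross terms: (32*13 - 28*-40)=1536, (28*7 - 20*13)=-64, (20*13 - -6*7)=302, (-6*-40 - 32*13)=-176; twice the area = |1598| = 1598; area = 799; boundary points = 1 + 2 + 2 + 1 = 6; strictly interior points = area - boundary/2 + 1 = 797; answer 797
Step 2: A1 = 797; r = 1765; 1765 = 5 * 353; number of divisors = (1+1) * (1+1) = 4; answer 4
Step 3: A2 = 4; d = -28; cross terms: (-28*27 - 25*-14)=-406, (25*35 - -2*27)=929, (-2*-14 - -28*35)=1008; twice the area = |1531| = 1531; area = 1531/2; answer 1531/2
Step 4: A3 = 1531/2; threaded value p + q = 1533; c = 32667; 32667 = 3 * 10889; sigma = (1 + 3) * (1 + 10889) = 4 * 10890 = 43560; answer 43560

43560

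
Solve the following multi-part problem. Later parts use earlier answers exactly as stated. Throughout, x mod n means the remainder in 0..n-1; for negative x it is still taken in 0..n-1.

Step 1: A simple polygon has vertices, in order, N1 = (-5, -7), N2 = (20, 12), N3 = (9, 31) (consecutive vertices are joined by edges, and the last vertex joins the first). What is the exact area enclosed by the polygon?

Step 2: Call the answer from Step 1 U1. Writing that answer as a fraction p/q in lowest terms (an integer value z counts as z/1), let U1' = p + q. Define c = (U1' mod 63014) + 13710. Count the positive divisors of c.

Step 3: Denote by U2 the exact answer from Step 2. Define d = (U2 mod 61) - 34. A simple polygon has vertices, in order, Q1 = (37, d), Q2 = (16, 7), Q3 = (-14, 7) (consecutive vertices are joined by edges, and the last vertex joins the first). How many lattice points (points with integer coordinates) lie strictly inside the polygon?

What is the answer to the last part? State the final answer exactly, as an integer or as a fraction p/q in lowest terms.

478

Step 1: cross terms: (-5*12 - 20*-7)=80, (20*31 - 9*12)=512, (9*-7 - -5*31)=92; twice the area = |684| = 684; area = 342; answer 342
Step 2: U1 = 342; threaded value p + q = 343; c = 14053; 14053 = 13 * 23 * 47; number of divisors = (1+1) * (1+1) * (1+1) = 8; answer 8
Step 3: U2 = 8; d = -26; cross terms: (37*7 - 16*-26)=675, (16*7 - -14*7)=210, (-14*-26 - 37*7)=105; twice the area = |990| = 990; area = 495; boundary points = 3 + 30 + 3 = 36; strictly interior points = area - boundary/2 + 1 = 478; answer 478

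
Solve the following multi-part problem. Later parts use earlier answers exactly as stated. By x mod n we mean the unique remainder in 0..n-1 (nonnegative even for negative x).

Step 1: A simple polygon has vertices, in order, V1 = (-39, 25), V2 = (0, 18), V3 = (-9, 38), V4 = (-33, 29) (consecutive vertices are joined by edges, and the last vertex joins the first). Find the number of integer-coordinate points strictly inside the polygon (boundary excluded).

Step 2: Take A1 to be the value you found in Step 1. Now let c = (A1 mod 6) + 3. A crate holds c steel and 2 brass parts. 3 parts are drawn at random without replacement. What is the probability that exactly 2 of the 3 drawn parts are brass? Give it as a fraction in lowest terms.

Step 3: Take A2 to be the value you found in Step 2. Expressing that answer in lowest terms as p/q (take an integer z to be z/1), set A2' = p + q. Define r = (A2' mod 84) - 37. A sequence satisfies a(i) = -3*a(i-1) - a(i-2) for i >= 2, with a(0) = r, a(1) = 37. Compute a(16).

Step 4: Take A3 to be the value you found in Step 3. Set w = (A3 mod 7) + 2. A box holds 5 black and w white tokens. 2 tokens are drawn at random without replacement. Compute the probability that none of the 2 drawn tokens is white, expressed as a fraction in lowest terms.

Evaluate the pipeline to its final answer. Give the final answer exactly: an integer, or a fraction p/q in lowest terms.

Step 1: cross terms: (-39*18 - 0*25)=-702, (0*38 - -9*18)=162, (-9*29 - -33*38)=993, (-33*25 - -39*29)=306; twice the area = |759| = 759; area = 759/2; boundary points = 1 + 1 + 3 + 2 = 7; strictly interior points = area - boundary/2 + 1 = 377; answer 377
Step 2: A1 = 377; c = 8; total draws C(10,3) = 120; favorable C(2,2)*C(8,1) = 8; P = 1/15; answer 1/15
Step 3: A2 = 1/15; threaded value p + q = 16; r = -21; a(2) = -3*(37) - 1*(-21) = -90; iterating: a(2)=-90, a(3)=233, a(4)=-609, a(5)=1594, a(6)=-4173, a(7)=10925, a(8)=-28602, a(9)=74881, a(10)=-196041, a(11)=513242, a(12)=-1343685, a(13)=3517813, a(14)=-9209754, a(15)=24111449, a(16)=-63124593; answer -63124593
Step 4: A3 = -63124593; w = 2; total draws C(7,2) = 21; favorable C(5,2) = 10; P = 10/21; answer 10/21

10/21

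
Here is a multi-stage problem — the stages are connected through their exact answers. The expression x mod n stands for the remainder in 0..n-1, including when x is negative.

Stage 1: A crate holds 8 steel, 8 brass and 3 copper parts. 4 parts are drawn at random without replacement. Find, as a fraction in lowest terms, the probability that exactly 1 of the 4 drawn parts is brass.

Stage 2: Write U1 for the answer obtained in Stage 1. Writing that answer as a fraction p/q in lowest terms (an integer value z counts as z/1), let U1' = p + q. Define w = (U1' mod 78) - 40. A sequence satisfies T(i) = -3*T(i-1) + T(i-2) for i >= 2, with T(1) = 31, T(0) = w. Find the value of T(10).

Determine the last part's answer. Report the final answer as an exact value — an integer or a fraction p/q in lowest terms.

-1289037

Stage 1: total draws C(19,4) = 3876; favorable C(8,1)*C(11,3) = 1320; P = 110/323; answer 110/323
Stage 2: U1 = 110/323; threaded value p + q = 433; w = 3; T(2) = -3*(31) + 1*(3) = -90; iterating: T(2)=-90, T(3)=301, T(4)=-993, T(5)=3280, T(6)=-10833, T(7)=35779, T(8)=-118170, T(9)=390289, T(10)=-1289037; answer -1289037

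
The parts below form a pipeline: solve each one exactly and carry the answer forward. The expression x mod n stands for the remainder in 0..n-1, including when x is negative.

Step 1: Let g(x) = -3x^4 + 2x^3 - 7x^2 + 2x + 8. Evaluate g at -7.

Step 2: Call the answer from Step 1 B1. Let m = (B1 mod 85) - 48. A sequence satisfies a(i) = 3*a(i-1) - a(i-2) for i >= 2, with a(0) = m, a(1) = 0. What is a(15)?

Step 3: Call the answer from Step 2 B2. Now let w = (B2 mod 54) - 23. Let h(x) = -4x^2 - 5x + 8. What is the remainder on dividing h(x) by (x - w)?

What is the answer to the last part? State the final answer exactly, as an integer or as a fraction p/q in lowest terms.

-3268

Step 1: -3*(-7)^4 + 2*(-7)^3 - 7*(-7)^2 + 2*(-7)^1 + 8 = (-7203) + (-686) + (-343) + (-14) + (8) = -8238; answer -8238
Step 2: B1 = -8238; m = -41; a(2) = 3*(0) - 1*(-41) = 41; iterating: a(2)=41, a(3)=123, a(4)=328, a(5)=861, a(6)=2255, a(7)=5904, a(8)=15457, a(9)=40467, a(10)=105944, a(11)=277365, a(12)=726151, a(13)=1901088, a(14)=4977113, a(15)=13030251; answer 13030251
Step 3: B2 = 13030251; w = 28; remainder = value at the root: -4*(28)^2 - 5*(28)^1 + 8 = (-3136) + (-140) + (8) = -3268; answer -3268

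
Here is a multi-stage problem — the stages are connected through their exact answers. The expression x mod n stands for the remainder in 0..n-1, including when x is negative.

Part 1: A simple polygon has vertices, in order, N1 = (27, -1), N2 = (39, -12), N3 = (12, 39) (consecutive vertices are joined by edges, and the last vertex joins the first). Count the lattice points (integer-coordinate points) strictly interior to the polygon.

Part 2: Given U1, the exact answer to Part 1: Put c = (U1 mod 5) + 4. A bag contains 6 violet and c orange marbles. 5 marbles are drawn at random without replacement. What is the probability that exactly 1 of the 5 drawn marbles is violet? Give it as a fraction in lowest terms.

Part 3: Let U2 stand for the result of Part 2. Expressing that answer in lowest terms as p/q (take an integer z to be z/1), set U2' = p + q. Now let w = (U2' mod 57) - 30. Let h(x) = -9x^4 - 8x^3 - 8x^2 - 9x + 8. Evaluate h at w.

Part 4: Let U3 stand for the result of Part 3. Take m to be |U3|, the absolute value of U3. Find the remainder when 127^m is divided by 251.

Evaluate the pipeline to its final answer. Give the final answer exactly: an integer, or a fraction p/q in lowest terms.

219

Part 1: cross terms: (27*-12 - 39*-1)=-285, (39*39 - 12*-12)=1665, (12*-1 - 27*39)=-1065; twice the area = |315| = 315; area = 315/2; boundary points = 1 + 3 + 5 = 9; strictly interior points = area - boundary/2 + 1 = 154; answer 154
Part 2: U1 = 154; c = 8; total draws C(14,5) = 2002; favorable C(6,1)*C(8,4) = 420; P = 30/143; answer 30/143
Part 3: U2 = 30/143; threaded value p + q = 173; w = -28; -9*(-28)^4 - 8*(-28)^3 - 8*(-28)^2 - 9*(-28)^1 + 8 = (-5531904) + (175616) + (-6272) + (252) + (8) = -5362300; answer -5362300
Part 4: U3 = -5362300; m = 5362300; squarings mod 251: 127^1=127, 127^2=65, 127^4=209, 127^8=7, 127^16=49, 127^32=142, 127^64=84, 127^128=28, 127^256=31, 127^512=208, 127^1024=92, 127^2048=181, 127^4096=131, 127^8192=93, 127^16384=115, 127^32768=173, 127^65536=60, 127^131072=86, 127^262144=117, 127^524288=135, 127^1048576=153, 127^2097152=66, 127^4194304=89; 127^5362300 = 127^4 * 127^8 * 127^16 * 127^32 * 127^64 * 127^512 * 127^4096 * 127^16384 * 127^32768 * 127^65536 * 127^1048576 * 127^4194304 = 219 (mod 251); answer 219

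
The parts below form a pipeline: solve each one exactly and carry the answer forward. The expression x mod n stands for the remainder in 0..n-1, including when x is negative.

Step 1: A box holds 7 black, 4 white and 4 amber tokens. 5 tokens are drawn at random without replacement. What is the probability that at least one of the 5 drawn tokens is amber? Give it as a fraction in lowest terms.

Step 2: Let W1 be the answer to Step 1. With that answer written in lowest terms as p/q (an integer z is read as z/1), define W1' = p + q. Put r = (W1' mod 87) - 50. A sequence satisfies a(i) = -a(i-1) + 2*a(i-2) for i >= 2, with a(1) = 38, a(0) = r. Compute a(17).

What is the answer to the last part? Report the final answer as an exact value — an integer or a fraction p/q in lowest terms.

Step 1: total draws C(15,5) = 3003; complement C(11,5) = 462; favorable 3003 - 462 = 2541; P = 11/13; answer 11/13
Step 2: W1 = 11/13; threaded value p + q = 24; r = -26; a(2) = -1*(38) + 2*(-26) = -90; iterating: a(2)=-90, a(3)=166, a(4)=-346, a(5)=678, a(6)=-1370, a(7)=2726, a(8)=-5466, a(9)=10918, a(10)=-21850, a(11)=43686, a(12)=-87386, a(13)=174758, a(14)=-349530, a(15)=699046, a(16)=-1398106, a(17)=2796198; answer 2796198

2796198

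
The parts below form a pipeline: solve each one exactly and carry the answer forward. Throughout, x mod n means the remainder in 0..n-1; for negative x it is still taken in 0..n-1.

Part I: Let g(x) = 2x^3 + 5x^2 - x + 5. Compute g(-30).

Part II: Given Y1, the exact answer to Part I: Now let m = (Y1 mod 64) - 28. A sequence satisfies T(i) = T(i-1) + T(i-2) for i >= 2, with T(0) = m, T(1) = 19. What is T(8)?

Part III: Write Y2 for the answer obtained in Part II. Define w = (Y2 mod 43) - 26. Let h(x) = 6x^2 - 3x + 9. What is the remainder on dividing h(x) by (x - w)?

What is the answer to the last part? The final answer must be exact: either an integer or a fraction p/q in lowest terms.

1143

Part I: 2*(-30)^3 + 5*(-30)^2 - 1*(-30)^1 + 5 = (-54000) + (4500) + (30) + (5) = -49465; answer -49465
Part II: Y1 = -49465; m = -21; T(2) = 1*(19) + 1*(-21) = -2; iterating: T(2)=-2, T(3)=17, T(4)=15, T(5)=32, T(6)=47, T(7)=79, T(8)=126; answer 126
Part III: Y2 = 126; w = 14; remainder = value at the root: 6*(14)^2 - 3*(14)^1 + 9 = (1176) + (-42) + (9) = 1143; answer 1143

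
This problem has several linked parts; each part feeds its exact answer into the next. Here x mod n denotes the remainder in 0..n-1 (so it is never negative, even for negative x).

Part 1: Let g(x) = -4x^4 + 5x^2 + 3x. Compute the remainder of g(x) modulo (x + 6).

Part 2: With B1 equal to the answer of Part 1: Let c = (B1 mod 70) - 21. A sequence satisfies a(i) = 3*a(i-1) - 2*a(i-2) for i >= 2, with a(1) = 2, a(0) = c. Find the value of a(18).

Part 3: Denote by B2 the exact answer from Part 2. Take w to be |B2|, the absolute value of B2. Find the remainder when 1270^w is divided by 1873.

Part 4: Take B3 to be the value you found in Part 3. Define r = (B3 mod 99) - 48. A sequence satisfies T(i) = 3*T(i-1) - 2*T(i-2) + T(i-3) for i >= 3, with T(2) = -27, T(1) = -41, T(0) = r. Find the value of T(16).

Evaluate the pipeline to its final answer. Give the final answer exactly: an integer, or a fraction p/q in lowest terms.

Part 1: remainder = value at the root: -4*(-6)^4 + 5*(-6)^2 + 3*(-6)^1 = (-5184) + (180) + (-18) = -5022; answer -5022
Part 2: B1 = -5022; c = -3; a(2) = 3*(2) - 2*(-3) = 12; iterating: a(2)=12, a(3)=32, a(4)=72, a(5)=152, a(6)=312, a(7)=632, a(8)=1272, a(9)=2552, a(10)=5112, a(11)=10232, a(12)=20472, a(13)=40952, a(14)=81912, a(15)=163832, a(16)=327672, a(17)=655352, a(18)=1310712; answer 1310712
Part 3: B2 = 1310712; w = 1310712; squarings mod 1873: 1270^1=1270, 1270^2=247, 1270^4=1073, 1270^8=1307, 1270^16=73, 1270^32=1583, 1270^64=1688, 1270^128=511, 1270^256=774, 1270^512=1589, 1270^1024=117, 1270^2048=578, 1270^4096=690, 1270^8192=358, 1270^16384=800, 1270^32768=1307, 1270^65536=73, 1270^131072=1583, 1270^262144=1688, 1270^524288=511, 1270^1048576=774; 1270^1310712 = 1270^8 * 1270^16 * 1270^32 * 1270^64 * 1270^128 * 1270^256 * 1270^512 * 1270^1024 * 1270^2048 * 1270^4096 * 1270^8192 * 1270^16384 * 1270^32768 * 1270^65536 * 1270^131072 * 1270^1048576 = 114 (mod 1873); answer 114
Part 4: B3 = 114; r = -33; T(3) = 3*(-27) - 2*(-41) + 1*(-33) = -32; iterating: T(3)=-32, T(4)=-83, T(5)=-212, T(6)=-502, T(7)=-1165, T(8)=-2703, T(9)=-6281, T(10)=-14602, T(11)=-33947, T(12)=-78918, T(13)=-183462, T(14)=-426497, T(15)=-991485, T(16)=-2304923; answer -2304923

-2304923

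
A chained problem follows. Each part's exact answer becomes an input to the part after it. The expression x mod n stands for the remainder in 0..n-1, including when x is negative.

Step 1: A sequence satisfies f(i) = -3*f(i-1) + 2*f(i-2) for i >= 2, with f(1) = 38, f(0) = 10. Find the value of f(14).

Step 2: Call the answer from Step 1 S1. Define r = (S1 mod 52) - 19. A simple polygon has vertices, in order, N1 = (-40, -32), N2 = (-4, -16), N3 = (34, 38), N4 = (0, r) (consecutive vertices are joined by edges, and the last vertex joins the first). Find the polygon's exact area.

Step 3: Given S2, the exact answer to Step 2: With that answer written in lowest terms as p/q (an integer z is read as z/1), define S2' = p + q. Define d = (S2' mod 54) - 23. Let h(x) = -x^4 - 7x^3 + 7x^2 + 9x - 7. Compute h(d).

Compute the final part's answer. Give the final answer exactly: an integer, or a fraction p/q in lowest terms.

-4583

Step 1: f(2) = -3*(38) + 2*(10) = -94; iterating: f(2)=-94, f(3)=358, f(4)=-1262, f(5)=4502, f(6)=-16030, f(7)=57094, f(8)=-203342, f(9)=724214, f(10)=-2579326, f(11)=9186406, f(12)=-32717870, f(13)=116526422, f(14)=-415015006; answer -415015006
Step 2: S1 = -415015006; r = -9; cross terms: (-40*-16 - -4*-32)=512, (-4*38 - 34*-16)=392, (34*-9 - 0*38)=-306, (0*-32 - -40*-9)=-360; twice the area = |238| = 238; area = 119; answer 119
Step 3: S2 = 119; threaded value p + q = 120; d = -11; -1*(-11)^4 - 7*(-11)^3 + 7*(-11)^2 + 9*(-11)^1 - 7 = (-14641) + (9317) + (847) + (-99) + (-7) = -4583; answer -4583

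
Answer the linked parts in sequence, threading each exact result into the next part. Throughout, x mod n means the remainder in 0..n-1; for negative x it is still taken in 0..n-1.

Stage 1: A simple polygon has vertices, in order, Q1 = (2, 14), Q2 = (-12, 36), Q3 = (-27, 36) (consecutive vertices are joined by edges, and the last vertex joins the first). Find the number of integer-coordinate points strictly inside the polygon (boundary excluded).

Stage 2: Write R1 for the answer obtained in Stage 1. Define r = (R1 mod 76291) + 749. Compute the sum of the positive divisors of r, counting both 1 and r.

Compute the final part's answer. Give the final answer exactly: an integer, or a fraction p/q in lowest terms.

Stage 1: cross terms: (2*36 - -12*14)=240, (-12*36 - -27*36)=540, (-27*14 - 2*36)=-450; twice the area = |330| = 330; area = 165; boundary points = 2 + 15 + 1 = 18; strictly interior points = area - boundary/2 + 1 = 157; answer 157
Stage 2: R1 = 157; r = 906; 906 = 2 * 3 * 151; sigma = (1 + 2) * (1 + 3) * (1 + 151) = 3 * 4 * 152 = 1824; answer 1824

1824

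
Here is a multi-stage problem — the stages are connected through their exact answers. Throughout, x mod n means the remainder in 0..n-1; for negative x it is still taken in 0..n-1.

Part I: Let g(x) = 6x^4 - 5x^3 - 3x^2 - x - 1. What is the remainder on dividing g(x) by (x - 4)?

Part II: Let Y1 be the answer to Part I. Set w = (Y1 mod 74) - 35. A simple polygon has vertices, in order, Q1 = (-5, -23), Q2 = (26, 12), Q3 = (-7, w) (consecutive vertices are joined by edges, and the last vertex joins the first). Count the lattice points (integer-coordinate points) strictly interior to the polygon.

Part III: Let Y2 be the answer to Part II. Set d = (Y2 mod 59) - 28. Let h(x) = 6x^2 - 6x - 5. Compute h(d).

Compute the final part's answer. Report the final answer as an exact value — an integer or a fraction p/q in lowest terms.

Part I: remainder = value at the root: 6*(4)^4 - 5*(4)^3 - 3*(4)^2 - 1*(4)^1 - 1 = (1536) + (-320) + (-48) + (-4) + (-1) = 1163; answer 1163
Part II: Y1 = 1163; w = 18; cross terms: (-5*12 - 26*-23)=538, (26*18 - -7*12)=552, (-7*-23 - -5*18)=251; twice the area = |1341| = 1341; area = 1341/2; boundary points = 1 + 3 + 1 = 5; strictly interior points = area - boundary/2 + 1 = 669; answer 669
Part III: Y2 = 669; d = -8; 6*(-8)^2 - 6*(-8)^1 - 5 = (384) + (48) + (-5) = 427; answer 427

427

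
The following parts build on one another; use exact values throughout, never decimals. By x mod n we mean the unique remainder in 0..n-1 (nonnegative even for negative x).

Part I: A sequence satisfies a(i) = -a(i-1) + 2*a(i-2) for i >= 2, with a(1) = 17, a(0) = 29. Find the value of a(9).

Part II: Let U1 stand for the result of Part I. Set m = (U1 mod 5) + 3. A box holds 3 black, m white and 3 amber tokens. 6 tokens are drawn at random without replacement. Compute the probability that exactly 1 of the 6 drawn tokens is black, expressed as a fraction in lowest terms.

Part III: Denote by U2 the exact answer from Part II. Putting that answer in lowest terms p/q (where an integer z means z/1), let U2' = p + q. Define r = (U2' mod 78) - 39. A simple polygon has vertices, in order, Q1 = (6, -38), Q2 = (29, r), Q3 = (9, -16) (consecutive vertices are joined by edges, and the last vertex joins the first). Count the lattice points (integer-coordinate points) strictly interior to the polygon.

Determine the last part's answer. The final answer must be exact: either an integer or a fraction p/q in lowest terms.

230

Part I: a(2) = -1*(17) + 2*(29) = 41; iterating: a(2)=41, a(3)=-7, a(4)=89, a(5)=-103, a(6)=281, a(7)=-487, a(8)=1049, a(9)=-2023; answer -2023
Part II: U1 = -2023; m = 5; total draws C(11,6) = 462; favorable C(3,1)*C(8,5) = 168; P = 4/11; answer 4/11
Part III: U2 = 4/11; threaded value p + q = 15; r = -24; cross terms: (6*-24 - 29*-38)=958, (29*-16 - 9*-24)=-248, (9*-38 - 6*-16)=-246; twice the area = |464| = 464; area = 232; boundary points = 1 + 4 + 1 = 6; strictly interior points = area - boundary/2 + 1 = 230; answer 230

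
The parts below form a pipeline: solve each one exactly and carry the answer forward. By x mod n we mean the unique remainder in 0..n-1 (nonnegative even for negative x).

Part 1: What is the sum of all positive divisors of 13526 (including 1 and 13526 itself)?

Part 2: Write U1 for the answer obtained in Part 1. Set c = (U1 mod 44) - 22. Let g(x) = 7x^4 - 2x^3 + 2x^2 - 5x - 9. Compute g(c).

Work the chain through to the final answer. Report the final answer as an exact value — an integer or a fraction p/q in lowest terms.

Part 1: 13526 = 2 * 6763; sigma = (1 + 2) * (1 + 6763) = 3 * 6764 = 20292; answer 20292
Part 2: U1 = 20292; c = -14; 7*(-14)^4 - 2*(-14)^3 + 2*(-14)^2 - 5*(-14)^1 - 9 = (268912) + (5488) + (392) + (70) + (-9) = 274853; answer 274853

274853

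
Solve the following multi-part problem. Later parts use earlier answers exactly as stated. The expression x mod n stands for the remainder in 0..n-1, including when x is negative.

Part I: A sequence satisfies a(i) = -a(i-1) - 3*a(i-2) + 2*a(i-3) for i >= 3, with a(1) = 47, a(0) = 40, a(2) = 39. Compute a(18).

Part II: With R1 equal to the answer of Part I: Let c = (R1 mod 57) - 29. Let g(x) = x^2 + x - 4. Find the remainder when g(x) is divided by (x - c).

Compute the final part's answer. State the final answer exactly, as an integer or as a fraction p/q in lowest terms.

Part I: a(3) = -1*(39) - 3*(47) + 2*(40) = -100; iterating: a(3)=-100, a(4)=77, a(5)=301, a(6)=-732, a(7)=-17, a(8)=2815, a(9)=-4228, a(10)=-4251, a(11)=22565, a(12)=-18268, a(13)=-57929, a(14)=157863, a(15)=-20612, a(16)=-568835, a(17)=946397, a(18)=718884; answer 718884
Part II: R1 = 718884; c = -29; remainder = value at the root: 1*(-29)^2 + 1*(-29)^1 - 4 = (841) + (-29) + (-4) = 808; answer 808

808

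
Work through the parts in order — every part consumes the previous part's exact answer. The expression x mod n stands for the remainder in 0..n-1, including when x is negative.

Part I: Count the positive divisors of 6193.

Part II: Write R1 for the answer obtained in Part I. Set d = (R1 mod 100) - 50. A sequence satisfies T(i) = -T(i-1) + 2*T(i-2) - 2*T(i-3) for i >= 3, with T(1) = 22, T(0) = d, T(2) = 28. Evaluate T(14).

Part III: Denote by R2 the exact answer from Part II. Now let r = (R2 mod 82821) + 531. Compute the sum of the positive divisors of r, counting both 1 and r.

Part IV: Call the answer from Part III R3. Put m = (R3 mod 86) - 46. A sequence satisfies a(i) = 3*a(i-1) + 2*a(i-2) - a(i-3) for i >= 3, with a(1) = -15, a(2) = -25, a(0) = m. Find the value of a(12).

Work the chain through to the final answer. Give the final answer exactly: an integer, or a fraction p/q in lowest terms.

Part I: 6193 = 11 * 563; number of divisors = (1+1) * (1+1) = 4; answer 4
Part II: R1 = 4; d = -46; T(3) = -1*(28) + 2*(22) - 2*(-46) = 108; iterating: T(3)=108, T(4)=-96, T(5)=256, T(6)=-664, T(7)=1368, T(8)=-3208, T(9)=7272, T(10)=-16424, T(11)=37384, T(12)=-84776, T(13)=192392, T(14)=-436712; answer -436712
Part III: R2 = -436712; r = 60745; 60745 = 5 * 12149; sigma = (1 + 5) * (1 + 12149) = 6 * 12150 = 72900; answer 72900
Part IV: R3 = 72900; m = 12; a(3) = 3*(-25) + 2*(-15) - 1*(12) = -117; iterating: a(3)=-117, a(4)=-386, a(5)=-1367, a(6)=-4756, a(7)=-16616, a(8)=-57993, a(9)=-202455, a(10)=-706735, a(11)=-2467122, a(12)=-8612381; answer -8612381

-8612381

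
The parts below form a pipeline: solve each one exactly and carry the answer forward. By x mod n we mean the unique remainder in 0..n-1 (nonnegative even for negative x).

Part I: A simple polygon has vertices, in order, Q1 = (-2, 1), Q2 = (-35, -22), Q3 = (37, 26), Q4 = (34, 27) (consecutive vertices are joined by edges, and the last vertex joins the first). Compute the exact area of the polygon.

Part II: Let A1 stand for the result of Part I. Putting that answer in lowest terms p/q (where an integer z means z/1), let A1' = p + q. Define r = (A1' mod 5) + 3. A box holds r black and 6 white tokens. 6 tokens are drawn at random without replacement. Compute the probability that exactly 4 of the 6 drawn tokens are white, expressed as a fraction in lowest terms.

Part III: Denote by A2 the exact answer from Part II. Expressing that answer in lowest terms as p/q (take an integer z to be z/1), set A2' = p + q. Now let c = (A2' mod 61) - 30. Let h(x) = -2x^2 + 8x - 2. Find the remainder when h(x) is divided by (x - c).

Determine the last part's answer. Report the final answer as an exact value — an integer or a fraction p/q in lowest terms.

-1346

Part I: cross terms: (-2*-22 - -35*1)=79, (-35*26 - 37*-22)=-96, (37*27 - 34*26)=115, (34*1 - -2*27)=88; twice the area = |186| = 186; area = 93; answer 93
Part II: A1 = 93; threaded value p + q = 94; r = 7; total draws C(13,6) = 1716; favorable C(6,4)*C(7,2) = 315; P = 105/572; answer 105/572
Part III: A2 = 105/572; threaded value p + q = 677; c = -24; remainder = value at the root: -2*(-24)^2 + 8*(-24)^1 - 2 = (-1152) + (-192) + (-2) = -1346; answer -1346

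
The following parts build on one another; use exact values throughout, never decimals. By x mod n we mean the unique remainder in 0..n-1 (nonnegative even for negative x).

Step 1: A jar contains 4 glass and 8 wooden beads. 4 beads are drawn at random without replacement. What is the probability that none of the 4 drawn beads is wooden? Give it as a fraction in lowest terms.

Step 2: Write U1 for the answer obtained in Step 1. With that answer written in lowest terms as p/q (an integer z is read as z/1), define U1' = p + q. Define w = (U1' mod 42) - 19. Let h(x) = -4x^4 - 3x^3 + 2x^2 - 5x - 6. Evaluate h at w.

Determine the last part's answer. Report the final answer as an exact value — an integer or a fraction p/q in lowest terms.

Step 1: total draws C(12,4) = 495; favorable C(4,4) = 1; P = 1/495; answer 1/495
Step 2: U1 = 1/495; threaded value p + q = 496; w = 15; -4*(15)^4 - 3*(15)^3 + 2*(15)^2 - 5*(15)^1 - 6 = (-202500) + (-10125) + (450) + (-75) + (-6) = -212256; answer -212256

-212256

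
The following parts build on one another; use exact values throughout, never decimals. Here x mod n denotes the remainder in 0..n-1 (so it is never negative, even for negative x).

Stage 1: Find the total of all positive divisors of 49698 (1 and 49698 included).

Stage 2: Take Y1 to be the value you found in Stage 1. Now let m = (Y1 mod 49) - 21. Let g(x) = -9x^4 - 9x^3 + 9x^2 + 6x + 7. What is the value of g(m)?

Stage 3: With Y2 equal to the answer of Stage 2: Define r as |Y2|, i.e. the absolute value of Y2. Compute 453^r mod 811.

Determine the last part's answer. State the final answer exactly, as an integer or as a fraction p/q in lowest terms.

Stage 1: 49698 = 2 * 3^2 * 11 * 251; sigma = (1 + 2) * (1 + 3 + 9) * (1 + 11) * (1 + 251) = 3 * 13 * 12 * 252 = 117936; answer 117936
Stage 2: Y1 = 117936; m = 21; -9*(21)^4 - 9*(21)^3 + 9*(21)^2 + 6*(21)^1 + 7 = (-1750329) + (-83349) + (3969) + (126) + (7) = -1829576; answer -1829576
Stage 3: Y2 = -1829576; r = 1829576; squarings mod 811: 453^1=453, 453^2=26, 453^4=676, 453^8=383, 453^16=709, 453^32=672, 453^64=668, 453^128=174, 453^256=269, 453^512=182, 453^1024=684, 453^2048=720, 453^4096=171, 453^8192=45, 453^16384=403, 453^32768=209, 453^65536=698, 453^131072=604, 453^262144=677, 453^524288=114, 453^1048576=20; 453^1829576 = 453^8 * 453^64 * 453^128 * 453^512 * 453^2048 * 453^8192 * 453^16384 * 453^32768 * 453^65536 * 453^131072 * 453^524288 * 453^1048576 = 447 (mod 811); answer 447

447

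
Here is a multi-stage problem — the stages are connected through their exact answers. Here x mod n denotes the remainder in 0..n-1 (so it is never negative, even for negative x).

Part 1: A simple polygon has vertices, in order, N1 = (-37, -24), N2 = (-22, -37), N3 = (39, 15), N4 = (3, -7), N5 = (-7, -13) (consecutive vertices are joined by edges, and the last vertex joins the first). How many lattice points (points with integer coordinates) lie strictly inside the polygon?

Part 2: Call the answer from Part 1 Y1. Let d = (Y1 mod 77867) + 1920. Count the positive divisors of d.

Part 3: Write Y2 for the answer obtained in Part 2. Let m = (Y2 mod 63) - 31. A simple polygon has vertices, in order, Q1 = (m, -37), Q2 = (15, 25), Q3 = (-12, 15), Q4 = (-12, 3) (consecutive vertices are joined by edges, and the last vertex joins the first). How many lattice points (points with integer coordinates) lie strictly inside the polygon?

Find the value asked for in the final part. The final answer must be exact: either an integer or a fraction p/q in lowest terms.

Part 1: cross terms: (-37*-37 - -22*-24)=841, (-22*15 - 39*-37)=1113, (39*-7 - 3*15)=-318, (3*-13 - -7*-7)=-88, (-7*-24 - -37*-13)=-313; twice the area = |1235| = 1235; area = 1235/2; boundary points = 1 + 1 + 2 + 2 + 1 = 7; strictly interior points = area - boundary/2 + 1 = 615; answer 615
Part 2: Y1 = 615; d = 2535; 2535 = 3 * 5 * 13^2; number of divisors = (1+1) * (1+1) * (2+1) = 12; answer 12
Part 3: Y2 = 12; m = -19; cross terms: (-19*25 - 15*-37)=80, (15*15 - -12*25)=525, (-12*3 - -12*15)=144, (-12*-37 - -19*3)=501; twice the area = |1250| = 1250; area = 625; boundary points = 2 + 1 + 12 + 1 = 16; strictly interior points = area - boundary/2 + 1 = 618; answer 618

618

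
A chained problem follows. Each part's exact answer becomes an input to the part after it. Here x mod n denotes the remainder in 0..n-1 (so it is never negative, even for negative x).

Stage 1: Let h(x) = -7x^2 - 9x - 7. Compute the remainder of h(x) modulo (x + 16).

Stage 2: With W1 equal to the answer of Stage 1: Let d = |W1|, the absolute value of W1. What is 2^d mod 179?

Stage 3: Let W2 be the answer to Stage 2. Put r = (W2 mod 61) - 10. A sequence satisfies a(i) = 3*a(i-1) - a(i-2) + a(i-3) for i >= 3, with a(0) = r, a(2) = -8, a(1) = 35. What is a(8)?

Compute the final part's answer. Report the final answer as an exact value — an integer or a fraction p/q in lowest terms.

-2792

Stage 1: remainder = value at the root: -7*(-16)^2 - 9*(-16)^1 - 7 = (-1792) + (144) + (-7) = -1655; answer -1655
Stage 2: W1 = -1655; d = 1655; squarings mod 179: 2^1=2, 2^2=4, 2^4=16, 2^8=77, 2^16=22, 2^32=126, 2^64=124, 2^128=161, 2^256=145, 2^512=82, 2^1024=101; 2^1655 = 2^1 * 2^2 * 2^4 * 2^16 * 2^32 * 2^64 * 2^512 * 2^1024 = 99 (mod 179); answer 99
Stage 3: W2 = 99; r = 28; a(3) = 3*(-8) - 1*(35) + 1*(28) = -31; iterating: a(3)=-31, a(4)=-50, a(5)=-127, a(6)=-362, a(7)=-1009, a(8)=-2792; answer -2792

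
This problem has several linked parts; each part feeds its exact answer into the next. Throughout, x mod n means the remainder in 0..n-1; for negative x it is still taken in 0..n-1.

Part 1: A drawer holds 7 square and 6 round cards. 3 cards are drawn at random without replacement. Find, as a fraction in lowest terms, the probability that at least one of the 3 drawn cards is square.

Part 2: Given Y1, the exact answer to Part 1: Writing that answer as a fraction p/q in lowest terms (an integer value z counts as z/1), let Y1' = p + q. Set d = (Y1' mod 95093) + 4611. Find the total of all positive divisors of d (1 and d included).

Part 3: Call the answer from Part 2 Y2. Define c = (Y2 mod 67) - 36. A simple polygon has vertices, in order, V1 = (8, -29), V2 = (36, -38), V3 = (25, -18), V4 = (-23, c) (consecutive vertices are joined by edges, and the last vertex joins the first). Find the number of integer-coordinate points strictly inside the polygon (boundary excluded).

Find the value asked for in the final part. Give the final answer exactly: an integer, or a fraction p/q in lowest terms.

714

Part 1: total draws C(13,3) = 286; complement C(6,3) = 20; favorable 286 - 20 = 266; P = 133/143; answer 133/143
Part 2: Y1 = 133/143; threaded value p + q = 276; d = 4887; 4887 = 3^3 * 181; sigma = (1 + 3 + 9 + 27) * (1 + 181) = 40 * 182 = 7280; answer 7280
Part 3: Y2 = 7280; c = 8; cross terms: (8*-38 - 36*-29)=740, (36*-18 - 25*-38)=302, (25*8 - -23*-18)=-214, (-23*-29 - 8*8)=603; twice the area = |1431| = 1431; area = 1431/2; boundary points = 1 + 1 + 2 + 1 = 5; strictly interior points = area - boundary/2 + 1 = 714; answer 714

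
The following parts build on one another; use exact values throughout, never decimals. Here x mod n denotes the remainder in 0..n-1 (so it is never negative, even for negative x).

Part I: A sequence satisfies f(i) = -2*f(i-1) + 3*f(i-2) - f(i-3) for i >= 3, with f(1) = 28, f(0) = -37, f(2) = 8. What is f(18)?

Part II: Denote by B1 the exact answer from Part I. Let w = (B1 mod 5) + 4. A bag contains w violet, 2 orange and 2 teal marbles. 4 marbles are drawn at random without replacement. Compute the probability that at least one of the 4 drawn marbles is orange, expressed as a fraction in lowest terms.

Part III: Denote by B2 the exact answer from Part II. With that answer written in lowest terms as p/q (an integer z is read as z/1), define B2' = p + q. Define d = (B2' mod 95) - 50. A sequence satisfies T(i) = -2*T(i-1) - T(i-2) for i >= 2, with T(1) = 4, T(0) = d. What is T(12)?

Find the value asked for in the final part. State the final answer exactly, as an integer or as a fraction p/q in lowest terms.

Part I: f(3) = -2*(8) + 3*(28) - 1*(-37) = 105; iterating: f(3)=105, f(4)=-214, f(5)=735, f(6)=-2217, f(7)=6853, f(8)=-21092, f(9)=64960, f(10)=-200049, f(11)=616070, f(12)=-1897247, f(13)=5842753, f(14)=-17993317, f(15)=55412140, f(16)=-170646984, f(17)=525523705, f(18)=-1618400502; answer -1618400502
Part II: B1 = -1618400502; w = 7; total draws C(11,4) = 330; complement C(9,4) = 126; favorable 330 - 126 = 204; P = 34/55; answer 34/55
Part III: B2 = 34/55; threaded value p + q = 89; d = 39; T(2) = -2*(4) - 1*(39) = -47; iterating: T(2)=-47, T(3)=90, T(4)=-133, T(5)=176, T(6)=-219, T(7)=262, T(8)=-305, T(9)=348, T(10)=-391, T(11)=434, T(12)=-477; answer -477

-477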